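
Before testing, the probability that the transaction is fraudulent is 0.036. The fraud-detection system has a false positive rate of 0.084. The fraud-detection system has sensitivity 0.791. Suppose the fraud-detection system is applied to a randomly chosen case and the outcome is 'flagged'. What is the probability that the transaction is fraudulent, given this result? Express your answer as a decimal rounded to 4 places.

P(H | E) ≈ 0.2602

Let H be the event that the transaction is fraudulent. P(H) = 0.036, so P(¬H) = 0.964. With E the 'flagged' result, P(E|H) = 0.791 and P(E|¬H) = 0.084.
P(E) = 0.791·0.036 + 0.084·0.964 = 0.028476 + 0.080976 = 0.10945.
By Bayes' theorem, P(H|E) = 0.028476 / 0.10945 = 0.2602.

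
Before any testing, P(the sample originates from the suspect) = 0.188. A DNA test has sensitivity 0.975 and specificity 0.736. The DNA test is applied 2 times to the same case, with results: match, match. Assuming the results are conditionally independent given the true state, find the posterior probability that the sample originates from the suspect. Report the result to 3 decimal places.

Posterior P(H) ≈ 0.759

Let H be the event that the sample originates from the suspect; start with P(H) = 0.188. P('match'|H) = 0.975, P('match'|¬H) = 0.264.
Update on result 1 ('match'): P(H) ← 0.975·0.1880 / (0.975·0.1880 + 0.264·0.8120) = 0.18330/0.39767 = 0.4609.
Update on result 2 ('match'): P(H) ← 0.975·0.4609 / (0.975·0.4609 + 0.264·0.5391) = 0.44941/0.59173 = 0.7595.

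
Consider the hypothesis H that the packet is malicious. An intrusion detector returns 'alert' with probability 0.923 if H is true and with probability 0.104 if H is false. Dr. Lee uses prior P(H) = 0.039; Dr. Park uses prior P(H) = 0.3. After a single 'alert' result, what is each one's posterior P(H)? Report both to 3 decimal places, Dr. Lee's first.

Dr. Lee: 0.265; Dr. Park: 0.792

P('+'|H) = 0.923, P('+'|¬H) = 0.104.
Dr. Lee: numerator 0.923·0.039 = 0.035997; evidence = 0.035997+0.104·0.961 = 0.13594; posterior = 0.265.
Dr. Park: numerator 0.923·0.3 = 0.27690; evidence = 0.27690+0.104·0.7 = 0.34970; posterior = 0.792.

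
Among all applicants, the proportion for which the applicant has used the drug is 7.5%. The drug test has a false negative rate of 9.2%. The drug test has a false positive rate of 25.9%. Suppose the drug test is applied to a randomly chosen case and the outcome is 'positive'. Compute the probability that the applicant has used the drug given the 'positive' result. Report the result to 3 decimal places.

P(H | E) ≈ 0.221

Let H be the event that the applicant has used the drug. P(H) = 0.075, so P(¬H) = 0.925. With E the 'positive' result, P(E|H) = 0.908 and P(E|¬H) = 0.259.
P(E) = 0.908·0.075 + 0.259·0.925 = 0.068100 + 0.23958 = 0.30768.
By Bayes' theorem, P(H|E) = 0.068100 / 0.30768 = 0.221.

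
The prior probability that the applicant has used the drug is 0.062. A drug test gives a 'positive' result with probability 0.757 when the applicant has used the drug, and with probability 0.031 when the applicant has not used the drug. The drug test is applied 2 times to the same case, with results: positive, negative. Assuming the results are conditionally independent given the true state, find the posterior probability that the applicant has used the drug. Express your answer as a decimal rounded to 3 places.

Posterior P(H) ≈ 0.288

Let H be the event that the applicant has used the drug; start with P(H) = 0.062. P('positive'|H) = 0.757, P('positive'|¬H) = 0.031.
Update on result 1 ('positive'): P(H) ← 0.757·0.0620 / (0.757·0.0620 + 0.031·0.9380) = 0.046934/0.076012 = 0.6175.
Update on result 2 ('negative'): P(H) ← 0.243·0.6175 / (0.243·0.6175 + 0.969·0.3825) = 0.15004/0.52073 = 0.2881.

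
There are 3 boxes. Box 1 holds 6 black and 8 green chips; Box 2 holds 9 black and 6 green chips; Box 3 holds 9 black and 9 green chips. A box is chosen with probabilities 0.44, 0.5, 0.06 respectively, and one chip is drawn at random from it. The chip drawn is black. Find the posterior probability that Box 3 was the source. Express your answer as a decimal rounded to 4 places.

Posterior probability ≈ 0.0579

Tabulate prior·likelihood by source: [1] prior 0.44, lik 0.4286, product 0.1886; [2] prior 0.5, lik 0.6, product 0.3000; [3] prior 0.06, lik 0.5, product 0.03000.
Normalizing constant = 0.51857; the posterior for Box 3 is its product over the sum, 0.03000/0.51857 = 0.0579.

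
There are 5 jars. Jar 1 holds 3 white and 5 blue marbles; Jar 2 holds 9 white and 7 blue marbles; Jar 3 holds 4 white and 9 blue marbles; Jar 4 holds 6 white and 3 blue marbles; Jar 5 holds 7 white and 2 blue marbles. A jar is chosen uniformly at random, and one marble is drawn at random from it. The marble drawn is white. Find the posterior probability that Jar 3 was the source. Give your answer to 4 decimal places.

P(white|Jar 1) = 0.375; P(white|Jar 2) = 0.5625; P(white|Jar 3) = 0.3077; P(white|Jar 4) = 0.6667; P(white|Jar 5) = 0.7778.
Prior × likelihood for each source: 0.2·0.375=0.07500, 0.2·0.5625=0.1125, 0.2·0.3077=0.06154, 0.2·0.6667=0.1333, 0.2·0.7778=0.1556. Summing gives P(white) = 0.53793.
P(Jar 3 | white) = 0.06154 / 0.53793 = 0.1144.

Posterior probability ≈ 0.1144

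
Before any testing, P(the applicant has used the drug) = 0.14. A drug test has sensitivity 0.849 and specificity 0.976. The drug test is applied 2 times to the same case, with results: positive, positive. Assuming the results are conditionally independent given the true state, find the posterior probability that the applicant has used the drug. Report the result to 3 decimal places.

Posterior P(H) ≈ 0.995

With H the event that the applicant has used the drug, the joint likelihood of the observed sequence is P(data|H) = 0.849·0.849 = 0.72080 and P(data|¬H) = 0.024·0.024 = 0.00057600.
Bayes: P(H|data) = 0.14·0.72080 / (0.14·0.72080 + 0.86·0.00057600) = 0.10091/0.10141 = 0.9951.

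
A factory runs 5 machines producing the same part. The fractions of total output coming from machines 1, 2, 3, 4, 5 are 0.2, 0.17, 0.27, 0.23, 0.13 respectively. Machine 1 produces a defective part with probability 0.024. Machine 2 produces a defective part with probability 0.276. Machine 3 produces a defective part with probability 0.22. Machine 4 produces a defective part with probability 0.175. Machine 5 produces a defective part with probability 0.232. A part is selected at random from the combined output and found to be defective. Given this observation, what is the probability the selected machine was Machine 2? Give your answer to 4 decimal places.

Posterior probability ≈ 0.2585

P(defective|M1) = 0.024; P(defective|M2) = 0.276; P(defective|M3) = 0.22; P(defective|M4) = 0.175; P(defective|M5) = 0.232.
Prior × likelihood for each source: 0.2·0.024=0.004800, 0.17·0.276=0.04692, 0.27·0.22=0.05940, 0.23·0.175=0.04025, 0.13·0.232=0.03016. Summing gives P(defective) = 0.18153.
P(Machine 2 | defective) = 0.04692 / 0.18153 = 0.2585.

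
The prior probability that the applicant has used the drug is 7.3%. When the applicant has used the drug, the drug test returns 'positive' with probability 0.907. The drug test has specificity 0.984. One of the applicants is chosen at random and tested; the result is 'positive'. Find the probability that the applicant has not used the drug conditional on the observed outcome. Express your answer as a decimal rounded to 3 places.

P(¬H | E) ≈ 0.183

Let H be the event that the applicant has used the drug. P(H) = 0.073, so P(¬H) = 0.927. With E the 'positive' result, P(E|H) = 0.907 and P(E|¬H) = 0.016.
P(E) = 0.907·0.073 + 0.016·0.927 = 0.066211 + 0.014832 = 0.081043.
By Bayes' theorem, P(H|E) = 0.066211 / 0.081043 = 0.817. Hence P(¬H|E) = 1 − 0.817 = 0.183.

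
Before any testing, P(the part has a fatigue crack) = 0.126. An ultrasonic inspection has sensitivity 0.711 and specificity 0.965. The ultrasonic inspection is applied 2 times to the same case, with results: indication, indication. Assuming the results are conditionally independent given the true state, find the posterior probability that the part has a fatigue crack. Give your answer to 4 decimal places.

Posterior P(H) ≈ 0.9835

Let H be the event that the part has a fatigue crack; start with P(H) = 0.126. P('indication'|H) = 0.711, P('indication'|¬H) = 0.035.
Update on result 1 ('indication'): P(H) ← 0.711·0.1260 / (0.711·0.1260 + 0.035·0.8740) = 0.089586/0.12018 = 0.7455.
Update on result 2 ('indication'): P(H) ← 0.711·0.7455 / (0.711·0.7455 + 0.035·0.2545) = 0.53002/0.53893 = 0.9835.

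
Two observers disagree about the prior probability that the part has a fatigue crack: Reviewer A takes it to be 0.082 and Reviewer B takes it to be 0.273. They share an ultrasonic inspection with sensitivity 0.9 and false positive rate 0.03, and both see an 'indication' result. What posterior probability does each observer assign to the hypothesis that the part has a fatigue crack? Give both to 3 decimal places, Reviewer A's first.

P('+'|H) = 0.9, P('+'|¬H) = 0.03.
Reviewer A: numerator 0.9·0.082 = 0.073800; evidence = 0.073800+0.03·0.918 = 0.10134; posterior = 0.728.
Reviewer B: numerator 0.9·0.273 = 0.24570; evidence = 0.24570+0.03·0.727 = 0.26751; posterior = 0.918.

Reviewer A: 0.728; Reviewer B: 0.918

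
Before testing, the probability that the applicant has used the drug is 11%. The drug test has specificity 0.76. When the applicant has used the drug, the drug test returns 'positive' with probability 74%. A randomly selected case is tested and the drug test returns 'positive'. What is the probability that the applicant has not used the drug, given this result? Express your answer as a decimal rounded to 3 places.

P(¬H | E) ≈ 0.724

Let H be the event that the applicant has used the drug. P(H) = 0.11, so P(¬H) = 0.89. With E the 'positive' result, P(E|H) = 0.74 and P(E|¬H) = 0.24.
P(E) = 0.74·0.11 + 0.24·0.89 = 0.081400 + 0.21360 = 0.29500.
By Bayes' theorem, P(H|E) = 0.081400 / 0.29500 = 0.276. Hence P(¬H|E) = 1 − 0.276 = 0.724.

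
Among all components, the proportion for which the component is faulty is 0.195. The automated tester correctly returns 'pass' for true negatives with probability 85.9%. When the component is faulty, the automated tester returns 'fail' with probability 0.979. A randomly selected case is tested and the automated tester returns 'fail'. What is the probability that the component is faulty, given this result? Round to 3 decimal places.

Write H for 'the component is faulty'. Prior odds H:¬H = 0.195/0.805 = 0.24224. For the 'fail' outcome, the likelihood ratio is 0.979/0.141 = 6.9433.
Posterior odds = 0.24224 × 6.9433 = 1.6819, so P(H|E) = 1.6819/(1+1.6819) = 0.627.

P(H | E) ≈ 0.627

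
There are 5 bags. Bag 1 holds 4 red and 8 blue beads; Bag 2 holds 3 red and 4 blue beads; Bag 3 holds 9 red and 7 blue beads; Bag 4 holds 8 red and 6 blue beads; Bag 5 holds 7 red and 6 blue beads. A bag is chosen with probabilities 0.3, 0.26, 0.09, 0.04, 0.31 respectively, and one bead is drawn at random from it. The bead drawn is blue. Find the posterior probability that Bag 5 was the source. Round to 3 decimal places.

Posterior probability ≈ 0.261

P(blue|Bag 1) = 0.6667; P(blue|Bag 2) = 0.5714; P(blue|Bag 3) = 0.4375; P(blue|Bag 4) = 0.4286; P(blue|Bag 5) = 0.4615.
Prior × likelihood for each source: 0.3·0.6667=0.2000, 0.26·0.5714=0.1486, 0.09·0.4375=0.03938, 0.04·0.4286=0.01714, 0.31·0.4615=0.1431. Summing gives P(blue) = 0.54817.
P(Bag 5 | blue) = 0.1431 / 0.54817 = 0.261.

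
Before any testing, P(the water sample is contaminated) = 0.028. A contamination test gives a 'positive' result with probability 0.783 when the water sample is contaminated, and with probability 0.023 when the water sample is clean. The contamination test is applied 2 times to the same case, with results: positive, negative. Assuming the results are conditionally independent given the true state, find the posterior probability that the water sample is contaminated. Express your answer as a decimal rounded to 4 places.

Let H be the event that the water sample is contaminated; start with P(H) = 0.028. P('positive'|H) = 0.783, P('positive'|¬H) = 0.023.
Update on result 1 ('positive'): P(H) ← 0.783·0.0280 / (0.783·0.0280 + 0.023·0.9720) = 0.021924/0.044280 = 0.4951.
Update on result 2 ('negative'): P(H) ← 0.217·0.4951 / (0.217·0.4951 + 0.977·0.5049) = 0.10744/0.60071 = 0.1789.

Posterior P(H) ≈ 0.1789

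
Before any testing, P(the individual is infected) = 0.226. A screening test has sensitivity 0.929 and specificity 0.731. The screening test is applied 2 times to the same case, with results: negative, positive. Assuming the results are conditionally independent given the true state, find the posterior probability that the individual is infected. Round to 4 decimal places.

Posterior P(H) ≈ 0.0892

With H the event that the individual is infected, the joint likelihood of the observed sequence is P(data|H) = 0.071·0.929 = 0.065959 and P(data|¬H) = 0.731·0.269 = 0.19664.
Bayes: P(H|data) = 0.226·0.065959 / (0.226·0.065959 + 0.774·0.19664) = 0.014907/0.16711 = 0.0892.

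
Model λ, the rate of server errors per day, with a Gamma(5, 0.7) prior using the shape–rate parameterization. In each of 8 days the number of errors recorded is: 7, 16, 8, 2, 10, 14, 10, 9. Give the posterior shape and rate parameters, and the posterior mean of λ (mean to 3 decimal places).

Total count ∑xᵢ = 76 over n = 8 days.
Gamma is conjugate to the Poisson likelihood: posterior is Gamma(shape = 5+76 = 81, rate = 0.7+8 = 8.7).
Posterior mean = shape/rate = 81/8.7 = 9.310.

Posterior: Gamma(shape=81, rate=8.7); mean ≈ 9.310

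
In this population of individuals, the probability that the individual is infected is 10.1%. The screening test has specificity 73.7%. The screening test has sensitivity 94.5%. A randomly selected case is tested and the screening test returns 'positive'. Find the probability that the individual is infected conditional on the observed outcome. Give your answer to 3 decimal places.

P(H | E) ≈ 0.288

Write H for 'the individual is infected'. Prior odds H:¬H = 0.101/0.899 = 0.11235. For the 'positive' outcome, the likelihood ratio is 0.945/0.263 = 3.5932.
Posterior odds = 0.11235 × 3.5932 = 0.40368, so P(H|E) = 0.40368/(1+0.40368) = 0.288.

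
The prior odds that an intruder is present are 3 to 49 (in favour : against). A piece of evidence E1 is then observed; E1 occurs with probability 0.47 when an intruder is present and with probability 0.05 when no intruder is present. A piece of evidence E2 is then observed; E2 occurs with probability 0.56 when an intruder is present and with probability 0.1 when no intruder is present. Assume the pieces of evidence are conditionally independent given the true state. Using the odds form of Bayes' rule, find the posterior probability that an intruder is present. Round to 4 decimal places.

Prior odds = 3/49 = 0.061224. In log-odds, ln(0.061224) = -2.7932.
Add log likelihood ratios: ln(9.4000) + ln(5.6000) = 3.9635.
Posterior log-odds = 1.1703, so posterior odds = exp(1.1703) = 3.2229. Converting, P(H|E) = 3.2229/4.2229 = 0.7632.

Posterior probability ≈ 0.7632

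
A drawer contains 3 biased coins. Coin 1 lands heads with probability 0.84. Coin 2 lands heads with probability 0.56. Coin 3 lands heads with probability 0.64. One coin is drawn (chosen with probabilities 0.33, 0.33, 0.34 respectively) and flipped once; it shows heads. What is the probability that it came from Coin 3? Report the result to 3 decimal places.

Posterior probability ≈ 0.320

P(heads|C1) = 0.84; P(heads|C2) = 0.56; P(heads|C3) = 0.64.
Prior × likelihood for each source: 0.33·0.84=0.2772, 0.33·0.56=0.1848, 0.34·0.64=0.2176. Summing gives P(heads) = 0.67960.
P(Coin 3 | heads) = 0.2176 / 0.67960 = 0.320.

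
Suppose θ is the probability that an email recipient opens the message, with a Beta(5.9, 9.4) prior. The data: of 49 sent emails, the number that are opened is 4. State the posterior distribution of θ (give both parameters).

The binomial likelihood is conjugate to the Beta prior: with 4 successes and 45 failures, the posterior is Beta(5.9+4, 9.4+45) = Beta(9.9, 54.4).

Posterior: Beta(9.9, 54.4)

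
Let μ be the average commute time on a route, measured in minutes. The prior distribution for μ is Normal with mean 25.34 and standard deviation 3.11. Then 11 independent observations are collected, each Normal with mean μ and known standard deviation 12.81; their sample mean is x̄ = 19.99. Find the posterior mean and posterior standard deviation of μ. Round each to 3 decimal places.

With known σ, the Normal prior is conjugate. Weight on the data is w = (n/σ²)/(n/σ² + 1/τ₀²) = 0.0670339/(0.0670339+0.103390) = 0.39334.
Posterior mean = w·x̄ + (1−w)·μ₀ = 0.39334·19.99 + 0.60666·25.34 = 23.236. Posterior variance = 1/(0.0670339+0.103390) = 5.86772, so SD = 2.422.

Posterior mean ≈ 23.236; posterior SD ≈ 2.422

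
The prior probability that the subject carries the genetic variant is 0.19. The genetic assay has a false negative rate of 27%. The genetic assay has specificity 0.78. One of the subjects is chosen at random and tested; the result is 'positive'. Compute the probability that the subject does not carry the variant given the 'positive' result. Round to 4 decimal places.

P(¬H | E) ≈ 0.5623

Let H be the event that the subject carries the genetic variant. P(H) = 0.19, so P(¬H) = 0.81. With E the 'positive' result, P(E|H) = 0.73 and P(E|¬H) = 0.22.
P(E) = 0.73·0.19 + 0.22·0.81 = 0.13870 + 0.17820 = 0.31690.
By Bayes' theorem, P(H|E) = 0.13870 / 0.31690 = 0.4377. Hence P(¬H|E) = 1 − 0.4377 = 0.5623.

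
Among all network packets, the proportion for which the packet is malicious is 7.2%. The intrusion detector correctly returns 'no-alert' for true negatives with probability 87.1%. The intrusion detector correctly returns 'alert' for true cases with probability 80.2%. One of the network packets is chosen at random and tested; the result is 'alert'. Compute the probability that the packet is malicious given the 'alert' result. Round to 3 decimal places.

P(H | E) ≈ 0.325

Write H for 'the packet is malicious'. Prior odds H:¬H = 0.072/0.928 = 0.077586. For the 'alert' outcome, the likelihood ratio is 0.802/0.129 = 6.2171.
Posterior odds = 0.077586 × 6.2171 = 0.48236, so P(H|E) = 0.48236/(1+0.48236) = 0.325.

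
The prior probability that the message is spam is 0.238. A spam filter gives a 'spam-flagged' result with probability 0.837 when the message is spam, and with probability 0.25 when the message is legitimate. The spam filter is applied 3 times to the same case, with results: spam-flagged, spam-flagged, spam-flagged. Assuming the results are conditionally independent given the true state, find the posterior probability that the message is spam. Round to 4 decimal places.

Posterior P(H) ≈ 0.9214

With H the event that the message is spam, the joint likelihood of the observed sequence is P(data|H) = 0.837·0.837·0.837 = 0.58638 and P(data|¬H) = 0.25·0.25·0.25 = 0.015625.
Bayes: P(H|data) = 0.238·0.58638 / (0.238·0.58638 + 0.762·0.015625) = 0.13956/0.15146 = 0.9214.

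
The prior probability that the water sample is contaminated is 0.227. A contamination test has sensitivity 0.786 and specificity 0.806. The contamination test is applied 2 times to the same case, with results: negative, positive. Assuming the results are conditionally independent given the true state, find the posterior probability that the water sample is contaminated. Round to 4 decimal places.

Let H be the event that the water sample is contaminated; start with P(H) = 0.227. P('positive'|H) = 0.786, P('positive'|¬H) = 0.194.
Update on result 1 ('negative'): P(H) ← 0.214·0.2270 / (0.214·0.2270 + 0.806·0.7730) = 0.048578/0.67162 = 0.0723.
Update on result 2 ('positive'): P(H) ← 0.786·0.0723 / (0.786·0.0723 + 0.194·0.9277) = 0.056851/0.23682 = 0.2401.

Posterior P(H) ≈ 0.2401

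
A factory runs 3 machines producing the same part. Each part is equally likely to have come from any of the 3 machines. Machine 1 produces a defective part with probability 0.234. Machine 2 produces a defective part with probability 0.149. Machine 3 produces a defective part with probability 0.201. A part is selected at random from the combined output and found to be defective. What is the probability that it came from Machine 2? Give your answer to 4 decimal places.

Tabulate prior·likelihood by source: [1] prior 0.333333, lik 0.234, product 0.07800; [2] prior 0.333333, lik 0.149, product 0.04967; [3] prior 0.333333, lik 0.201, product 0.06700.
Normalizing constant = 0.19467; the posterior for Machine 2 is its product over the sum, 0.04967/0.19467 = 0.2551.

Posterior probability ≈ 0.2551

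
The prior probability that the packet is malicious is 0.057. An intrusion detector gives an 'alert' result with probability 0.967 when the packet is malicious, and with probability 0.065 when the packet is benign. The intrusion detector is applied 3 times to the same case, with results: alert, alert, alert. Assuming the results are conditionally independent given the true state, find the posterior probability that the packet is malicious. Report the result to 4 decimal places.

Posterior P(H) ≈ 0.9950

With H the event that the packet is malicious, the joint likelihood of the observed sequence is P(data|H) = 0.967·0.967·0.967 = 0.90423 and P(data|¬H) = 0.065·0.065·0.065 = 0.00027463.
Bayes: P(H|data) = 0.057·0.90423 / (0.057·0.90423 + 0.943·0.00027463) = 0.051541/0.051800 = 0.9950.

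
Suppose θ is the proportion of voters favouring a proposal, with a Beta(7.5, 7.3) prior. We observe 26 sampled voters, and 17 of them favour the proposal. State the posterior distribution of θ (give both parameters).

Observing 17 successes and 9 failures updates Beta(7.5, 7.3) by adding the success and failure counts to the two shape parameters: α = 7.5+17 = 24.5, β = 7.3+9 = 16.3.

Posterior: Beta(24.5, 16.3)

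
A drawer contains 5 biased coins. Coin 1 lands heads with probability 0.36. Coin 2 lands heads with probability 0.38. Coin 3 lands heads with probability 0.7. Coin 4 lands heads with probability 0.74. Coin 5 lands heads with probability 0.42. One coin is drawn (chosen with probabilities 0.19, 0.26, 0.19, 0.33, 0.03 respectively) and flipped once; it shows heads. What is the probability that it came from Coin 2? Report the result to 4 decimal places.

Posterior probability ≈ 0.1774

Tabulate prior·likelihood by source: [1] prior 0.19, lik 0.36, product 0.06840; [2] prior 0.26, lik 0.38, product 0.09880; [3] prior 0.19, lik 0.7, product 0.1330; [4] prior 0.33, lik 0.74, product 0.2442; [5] prior 0.03, lik 0.42, product 0.01260.
Normalizing constant = 0.55700; the posterior for Coin 2 is its product over the sum, 0.09880/0.55700 = 0.1774.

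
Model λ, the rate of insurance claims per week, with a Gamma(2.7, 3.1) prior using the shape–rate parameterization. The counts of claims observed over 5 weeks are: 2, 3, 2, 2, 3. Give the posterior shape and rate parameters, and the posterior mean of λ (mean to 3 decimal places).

Total count ∑xᵢ = 12 over n = 5 weeks.
Gamma is conjugate to the Poisson likelihood: posterior is Gamma(shape = 2.7+12 = 14.7, rate = 3.1+5 = 8.1).
Posterior mean = shape/rate = 14.7/8.1 = 1.815.

Posterior: Gamma(shape=14.7, rate=8.1); mean ≈ 1.815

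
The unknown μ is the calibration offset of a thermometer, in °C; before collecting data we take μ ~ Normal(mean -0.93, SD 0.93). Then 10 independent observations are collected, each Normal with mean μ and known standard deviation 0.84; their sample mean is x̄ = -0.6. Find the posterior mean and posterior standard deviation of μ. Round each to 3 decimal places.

With known σ, the Normal prior is conjugate. Weight on the data is w = (n/σ²)/(n/σ² + 1/τ₀²) = 14.1723/(14.1723+1.15620) = 0.92457.
Posterior mean = w·x̄ + (1−w)·μ₀ = 0.92457·-0.6 + 0.075428·-0.93 = -0.625. Posterior variance = 1/(14.1723+1.15620) = 0.0652378, so SD = 0.255.

Posterior mean ≈ -0.625; posterior SD ≈ 0.255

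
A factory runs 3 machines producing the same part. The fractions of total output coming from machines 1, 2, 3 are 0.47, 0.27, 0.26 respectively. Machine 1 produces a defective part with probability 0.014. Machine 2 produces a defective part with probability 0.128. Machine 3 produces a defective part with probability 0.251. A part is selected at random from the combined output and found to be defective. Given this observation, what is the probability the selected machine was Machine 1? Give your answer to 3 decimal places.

Tabulate prior·likelihood by source: [1] prior 0.47, lik 0.014, product 0.006580; [2] prior 0.27, lik 0.128, product 0.03456; [3] prior 0.26, lik 0.251, product 0.06526.
Normalizing constant = 0.10640; the posterior for Machine 1 is its product over the sum, 0.006580/0.10640 = 0.062.

Posterior probability ≈ 0.062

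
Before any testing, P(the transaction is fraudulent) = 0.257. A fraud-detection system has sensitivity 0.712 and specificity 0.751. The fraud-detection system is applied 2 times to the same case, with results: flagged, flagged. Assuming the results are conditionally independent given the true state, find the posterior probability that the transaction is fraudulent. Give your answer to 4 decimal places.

Let H be the event that the transaction is fraudulent; start with P(H) = 0.257. P('flagged'|H) = 0.712, P('flagged'|¬H) = 0.249.
Update on result 1 ('flagged'): P(H) ← 0.712·0.2570 / (0.712·0.2570 + 0.249·0.7430) = 0.18298/0.36799 = 0.4973.
Update on result 2 ('flagged'): P(H) ← 0.712·0.4973 / (0.712·0.4973 + 0.249·0.5027) = 0.35404/0.47923 = 0.7388.

Posterior P(H) ≈ 0.7388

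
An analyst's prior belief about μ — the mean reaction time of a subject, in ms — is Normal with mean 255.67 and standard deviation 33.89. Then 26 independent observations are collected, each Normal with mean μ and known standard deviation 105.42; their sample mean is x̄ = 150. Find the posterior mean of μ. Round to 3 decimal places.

With known σ, the Normal prior is conjugate. Weight on the data is w = (n/σ²)/(n/σ² + 1/τ₀²) = 0.00233952/(0.00233952+0.00087068) = 0.72878.
Posterior mean = w·x̄ + (1−w)·μ₀ = 0.72878·150 + 0.27122·255.67 = 178.660.

Posterior mean ≈ 178.660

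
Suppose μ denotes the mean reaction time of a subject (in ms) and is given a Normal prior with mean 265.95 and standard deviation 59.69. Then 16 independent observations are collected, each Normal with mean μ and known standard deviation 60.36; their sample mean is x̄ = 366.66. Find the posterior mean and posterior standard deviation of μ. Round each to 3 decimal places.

Posterior mean ≈ 360.610; posterior SD ≈ 14.630

Prior precision 1/τ₀² = 1/59.69² = 0.00028067; data precision n/σ² = 16/60.36² = 0.00439159.
Posterior precision = 0.00028067 + 0.00439159 = 0.00467226, giving posterior SD = 1/√0.00467226 = 14.630.
Posterior mean = (0.00028067·265.95 + 0.00439159·366.66) / 0.00467226 = 360.610.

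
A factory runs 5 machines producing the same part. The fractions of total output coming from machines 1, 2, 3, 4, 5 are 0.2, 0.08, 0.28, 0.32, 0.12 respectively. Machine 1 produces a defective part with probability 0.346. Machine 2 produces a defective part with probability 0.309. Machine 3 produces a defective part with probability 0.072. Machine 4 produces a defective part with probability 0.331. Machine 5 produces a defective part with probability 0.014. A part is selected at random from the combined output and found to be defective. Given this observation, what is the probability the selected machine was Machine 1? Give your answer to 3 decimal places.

Posterior probability ≈ 0.312

Tabulate prior·likelihood by source: [1] prior 0.2, lik 0.346, product 0.06920; [2] prior 0.08, lik 0.309, product 0.02472; [3] prior 0.28, lik 0.072, product 0.02016; [4] prior 0.32, lik 0.331, product 0.1059; [5] prior 0.12, lik 0.014, product 0.001680.
Normalizing constant = 0.22168; the posterior for Machine 1 is its product over the sum, 0.06920/0.22168 = 0.312.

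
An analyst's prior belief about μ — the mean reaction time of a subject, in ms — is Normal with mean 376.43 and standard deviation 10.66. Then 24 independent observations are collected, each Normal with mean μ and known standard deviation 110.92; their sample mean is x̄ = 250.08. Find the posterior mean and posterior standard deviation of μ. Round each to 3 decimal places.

Posterior mean ≈ 353.504; posterior SD ≈ 9.645

Prior precision 1/τ₀² = 1/10.66² = 0.00880006; data precision n/σ² = 24/110.92² = 0.00195070.
Posterior precision = 0.00880006 + 0.00195070 = 0.0107508, giving posterior SD = 1/√0.0107508 = 9.645.
Posterior mean = (0.00880006·376.43 + 0.00195070·250.08) / 0.0107508 = 353.504.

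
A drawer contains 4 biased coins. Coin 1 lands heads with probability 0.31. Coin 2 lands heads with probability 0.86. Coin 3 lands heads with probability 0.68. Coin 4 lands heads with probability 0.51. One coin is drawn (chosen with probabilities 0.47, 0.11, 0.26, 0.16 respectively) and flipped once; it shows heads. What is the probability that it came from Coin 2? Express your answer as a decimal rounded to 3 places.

Tabulate prior·likelihood by source: [1] prior 0.47, lik 0.31, product 0.1457; [2] prior 0.11, lik 0.86, product 0.09460; [3] prior 0.26, lik 0.68, product 0.1768; [4] prior 0.16, lik 0.51, product 0.08160.
Normalizing constant = 0.49870; the posterior for Coin 2 is its product over the sum, 0.09460/0.49870 = 0.190.

Posterior probability ≈ 0.190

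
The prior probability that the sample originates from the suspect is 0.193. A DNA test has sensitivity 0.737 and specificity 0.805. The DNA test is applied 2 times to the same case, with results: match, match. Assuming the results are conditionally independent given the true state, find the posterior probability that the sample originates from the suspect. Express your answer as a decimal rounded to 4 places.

With H the event that the sample originates from the suspect, the joint likelihood of the observed sequence is P(data|H) = 0.737·0.737 = 0.54317 and P(data|¬H) = 0.195·0.195 = 0.038025.
Bayes: P(H|data) = 0.193·0.54317 / (0.193·0.54317 + 0.807·0.038025) = 0.10483/0.13552 = 0.7736.

Posterior P(H) ≈ 0.7736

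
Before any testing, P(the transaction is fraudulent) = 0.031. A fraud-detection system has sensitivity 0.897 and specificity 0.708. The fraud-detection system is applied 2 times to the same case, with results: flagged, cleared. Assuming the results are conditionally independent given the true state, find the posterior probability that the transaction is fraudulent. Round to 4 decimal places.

With H the event that the transaction is fraudulent, the joint likelihood of the observed sequence is P(data|H) = 0.897·0.103 = 0.092391 and P(data|¬H) = 0.292·0.708 = 0.20674.
Bayes: P(H|data) = 0.031·0.092391 / (0.031·0.092391 + 0.969·0.20674) = 0.0028641/0.20319 = 0.0141.

Posterior P(H) ≈ 0.0141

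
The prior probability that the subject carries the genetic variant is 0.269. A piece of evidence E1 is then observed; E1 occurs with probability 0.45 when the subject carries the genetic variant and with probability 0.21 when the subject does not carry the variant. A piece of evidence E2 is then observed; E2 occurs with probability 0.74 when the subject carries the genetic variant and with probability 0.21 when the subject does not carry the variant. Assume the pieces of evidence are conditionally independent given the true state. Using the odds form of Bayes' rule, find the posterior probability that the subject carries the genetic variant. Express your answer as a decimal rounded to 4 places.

Posterior probability ≈ 0.7354

Prior odds = 0.269/(1−0.269) = 0.36799.
Likelihood ratio for E1 = 0.45/0.21 = 2.1429.
Likelihood ratio for E2 = 0.74/0.21 = 3.5238.
Posterior odds = prior odds × LR₁ × LR₂ = 2.7787.
Posterior probability = odds/(1+odds) = 2.7787/3.7787 = 0.7354.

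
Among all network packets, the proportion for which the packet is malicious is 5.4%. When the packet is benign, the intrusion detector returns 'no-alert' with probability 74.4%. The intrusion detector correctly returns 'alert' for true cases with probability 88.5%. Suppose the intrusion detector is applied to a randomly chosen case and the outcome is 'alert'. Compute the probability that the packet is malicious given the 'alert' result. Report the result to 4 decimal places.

P(H | E) ≈ 0.1648

Write H for 'the packet is malicious'. Prior odds H:¬H = 0.054/0.946 = 0.057082. For the 'alert' outcome, the likelihood ratio is 0.885/0.256 = 3.4570.
Posterior odds = 0.057082 × 3.4570 = 0.19734, so P(H|E) = 0.19734/(1+0.19734) = 0.1648.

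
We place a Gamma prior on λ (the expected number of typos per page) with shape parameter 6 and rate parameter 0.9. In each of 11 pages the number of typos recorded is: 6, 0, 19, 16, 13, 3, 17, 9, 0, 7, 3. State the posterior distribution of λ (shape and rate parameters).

Total count ∑xᵢ = 93 over n = 11 pages.
Gamma is conjugate to the Poisson likelihood: posterior is Gamma(shape = 6+93 = 99, rate = 0.9+11 = 11.9).

Posterior: Gamma(shape=99, rate=11.9)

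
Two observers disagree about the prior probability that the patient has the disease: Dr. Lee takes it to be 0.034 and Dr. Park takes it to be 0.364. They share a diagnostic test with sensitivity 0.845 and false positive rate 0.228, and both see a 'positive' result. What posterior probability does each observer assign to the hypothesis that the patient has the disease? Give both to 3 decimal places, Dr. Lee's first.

P('+'|H) = 0.845, P('+'|¬H) = 0.228.
Dr. Lee: numerator 0.845·0.034 = 0.028730; evidence = 0.028730+0.228·0.966 = 0.24898; posterior = 0.115.
Dr. Park: numerator 0.845·0.364 = 0.30758; evidence = 0.30758+0.228·0.636 = 0.45259; posterior = 0.680.

Dr. Lee: 0.115; Dr. Park: 0.680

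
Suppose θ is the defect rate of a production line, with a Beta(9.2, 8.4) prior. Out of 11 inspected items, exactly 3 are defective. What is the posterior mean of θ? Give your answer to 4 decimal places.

Posterior mean ≈ 0.4266

Observing 3 successes and 8 failures updates Beta(9.2, 8.4) by adding the success and failure counts to the two shape parameters: α = 9.2+3 = 12.2, β = 8.4+8 = 16.4.
Posterior mean = α/(α+β) = 12.2/28.6 = 0.4266.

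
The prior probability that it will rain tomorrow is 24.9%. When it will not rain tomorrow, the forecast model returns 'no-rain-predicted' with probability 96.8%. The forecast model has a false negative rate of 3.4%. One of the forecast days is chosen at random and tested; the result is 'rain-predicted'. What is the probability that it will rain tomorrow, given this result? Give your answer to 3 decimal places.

Let H be the event that it will rain tomorrow. P(H) = 0.249, so P(¬H) = 0.751. With E the 'rain-predicted' result, P(E|H) = 0.966 and P(E|¬H) = 0.032.
P(E) = 0.966·0.249 + 0.032·0.751 = 0.24053 + 0.024032 = 0.26457.
By Bayes' theorem, P(H|E) = 0.24053 / 0.26457 = 0.909.

P(H | E) ≈ 0.909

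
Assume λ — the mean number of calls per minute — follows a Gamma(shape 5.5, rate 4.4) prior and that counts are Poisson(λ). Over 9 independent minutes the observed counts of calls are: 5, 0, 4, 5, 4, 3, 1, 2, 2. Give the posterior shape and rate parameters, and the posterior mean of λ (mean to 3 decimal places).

The Poisson likelihood adds the total count to the shape and the number of exposure periods to the rate. Here ∑xᵢ = 26 and n = 9, so shape 5.5→31.5 and rate 4.4→13.4.
Posterior mean = shape/rate = 31.5/13.4 = 2.351.

Posterior: Gamma(shape=31.5, rate=13.4); mean ≈ 2.351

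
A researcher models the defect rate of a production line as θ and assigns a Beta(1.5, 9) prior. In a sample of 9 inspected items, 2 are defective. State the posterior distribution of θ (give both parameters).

Posterior: Beta(3.5, 16)

Observing 2 successes and 7 failures updates Beta(1.5, 9) by adding the success and failure counts to the two shape parameters: α = 1.5+2 = 3.5, β = 9+7 = 16.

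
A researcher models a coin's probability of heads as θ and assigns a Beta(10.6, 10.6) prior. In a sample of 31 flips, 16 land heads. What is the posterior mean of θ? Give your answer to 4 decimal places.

Posterior mean ≈ 0.5096

Observing 16 successes and 15 failures updates Beta(10.6, 10.6) by adding the success and failure counts to the two shape parameters: α = 10.6+16 = 26.6, β = 10.6+15 = 25.6.
Posterior mean = α/(α+β) = 26.6/52.2 = 0.5096.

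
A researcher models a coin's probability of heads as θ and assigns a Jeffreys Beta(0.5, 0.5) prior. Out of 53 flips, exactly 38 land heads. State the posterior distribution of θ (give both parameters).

Observing 38 successes and 15 failures updates Beta(0.5, 0.5) by adding the success and failure counts to the two shape parameters: α = 0.5+38 = 38.5, β = 0.5+15 = 15.5.

Posterior: Beta(38.5, 15.5)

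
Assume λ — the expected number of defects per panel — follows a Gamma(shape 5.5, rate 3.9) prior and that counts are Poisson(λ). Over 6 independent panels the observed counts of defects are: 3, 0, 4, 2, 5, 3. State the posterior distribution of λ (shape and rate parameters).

Total count ∑xᵢ = 17 over n = 6 panels.
Gamma is conjugate to the Poisson likelihood: posterior is Gamma(shape = 5.5+17 = 22.5, rate = 3.9+6 = 9.9).

Posterior: Gamma(shape=22.5, rate=9.9)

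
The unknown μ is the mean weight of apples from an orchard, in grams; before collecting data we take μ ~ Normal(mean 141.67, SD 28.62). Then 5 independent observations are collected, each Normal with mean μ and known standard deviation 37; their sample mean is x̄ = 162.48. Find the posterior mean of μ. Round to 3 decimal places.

Prior precision 1/τ₀² = 1/28.62² = 0.00122085; data precision n/σ² = 5/37² = 0.00365230.
Posterior precision = 0.00122085 + 0.00365230 = 0.00487315.
Posterior mean = (0.00122085·141.67 + 0.00365230·162.48) / 0.00487315 = 157.267.

Posterior mean ≈ 157.267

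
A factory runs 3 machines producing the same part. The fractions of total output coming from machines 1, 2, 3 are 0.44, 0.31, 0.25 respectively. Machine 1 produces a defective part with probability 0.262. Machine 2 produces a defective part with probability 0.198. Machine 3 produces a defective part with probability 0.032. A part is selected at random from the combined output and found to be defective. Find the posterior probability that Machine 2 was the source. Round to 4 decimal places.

Tabulate prior·likelihood by source: [1] prior 0.44, lik 0.262, product 0.1153; [2] prior 0.31, lik 0.198, product 0.06138; [3] prior 0.25, lik 0.032, product 0.008000.
Normalizing constant = 0.18466; the posterior for Machine 2 is its product over the sum, 0.06138/0.18466 = 0.3324.

Posterior probability ≈ 0.3324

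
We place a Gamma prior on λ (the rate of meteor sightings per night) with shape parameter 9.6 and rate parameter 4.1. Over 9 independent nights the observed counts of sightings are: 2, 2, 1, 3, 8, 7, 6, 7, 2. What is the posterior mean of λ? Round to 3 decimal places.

Posterior mean ≈ 3.634

The Poisson likelihood adds the total count to the shape and the number of exposure periods to the rate. Here ∑xᵢ = 38 and n = 9, so shape 9.6→47.6 and rate 4.1→13.1.
Posterior mean = shape/rate = 47.6/13.1 = 3.634.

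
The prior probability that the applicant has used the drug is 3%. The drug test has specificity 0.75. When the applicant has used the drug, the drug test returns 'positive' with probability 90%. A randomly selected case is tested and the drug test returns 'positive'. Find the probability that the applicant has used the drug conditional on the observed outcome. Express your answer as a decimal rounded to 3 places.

P(H | E) ≈ 0.100

Let H be the event that the applicant has used the drug. P(H) = 0.03, so P(¬H) = 0.97. With E the 'positive' result, P(E|H) = 0.9 and P(E|¬H) = 0.25.
P(E) = 0.9·0.03 + 0.25·0.97 = 0.027000 + 0.24250 = 0.26950.
By Bayes' theorem, P(H|E) = 0.027000 / 0.26950 = 0.100.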